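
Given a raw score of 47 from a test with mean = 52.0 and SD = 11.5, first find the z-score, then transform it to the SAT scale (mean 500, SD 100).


z = (X - mean) / SD = (47 - 52.0) / 11.5
z = -5.0 / 11.5
z = -0.4348
SAT-scale = SAT = 500 + 100z
Carry z at full precision (z = -5.0 / 11.5) into the conversion:
SAT-scale = 500 + 100 * (-5.0 / 11.5) = 500 + -500 / 11.5
SAT-scale = 500 + -43.4783
SAT-scale = 456.5217

456.5217


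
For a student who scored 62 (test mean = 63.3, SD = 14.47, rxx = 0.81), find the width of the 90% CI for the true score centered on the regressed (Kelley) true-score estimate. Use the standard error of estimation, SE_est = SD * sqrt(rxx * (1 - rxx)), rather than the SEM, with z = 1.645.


True score estimate = 0.81*62 + 0.19*63.3 = 62.247
SE_est = SD * sqrt(rxx * (1 - rxx)) = 14.47 * sqrt(0.81 * 0.19) = 14.47 * sqrt(0.1539) = 5.676594
CI = T_est +/- z * SE_est, so width = 2 * z * SE_est = 2 * 1.645 * 5.676594
Width = 18.676

18.676


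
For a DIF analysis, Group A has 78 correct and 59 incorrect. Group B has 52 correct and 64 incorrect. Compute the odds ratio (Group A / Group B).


Odds_A = 78/59 = 1.322
Odds_B = 52/64 = 0.8125
OR = Odds_A / Odds_B = 1.322 / 0.8125
Exactly, OR = (78 * 64) / (59 * 52) = 4992 / 3068
OR = 1.6271

1.6271


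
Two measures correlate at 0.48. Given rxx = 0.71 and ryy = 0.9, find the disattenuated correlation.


r_corrected = rxy / sqrt(rxx * ryy)
= 0.48 / sqrt(0.71 * 0.9)
= 0.48 / sqrt(0.639)
= 0.48 / 0.799375
r_corrected = 0.6005

0.6005


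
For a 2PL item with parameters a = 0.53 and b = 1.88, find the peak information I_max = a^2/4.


For 2PL, max info at theta = b = 1.88
I_max = a^2 / 4 = 0.53^2 / 4
= 0.2809 / 4
I_max = 0.0702

0.0702


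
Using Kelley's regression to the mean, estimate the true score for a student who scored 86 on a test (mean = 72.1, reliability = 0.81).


T_est = rxx * X + (1 - rxx) * mean
T_est = 0.81 * 86 + 0.19 * 72.1
T_est = 69.66 + 13.699
T_est = 83.359

83.359


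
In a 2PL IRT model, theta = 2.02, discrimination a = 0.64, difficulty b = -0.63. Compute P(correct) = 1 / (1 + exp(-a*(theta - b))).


a*(theta - b) = 0.64 * (2.02 - -0.63) = 1.696
exp(-1.696) = 0.1834
P = 1 / (1 + 0.1834)
P = 0.845

0.845


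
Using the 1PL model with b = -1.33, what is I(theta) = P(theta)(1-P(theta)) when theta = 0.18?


P = 1/(1+exp(-(0.18--1.33))) = 0.8191
I = P*(1-P) = 0.8191 * 0.1809
I = 0.1482

0.1482


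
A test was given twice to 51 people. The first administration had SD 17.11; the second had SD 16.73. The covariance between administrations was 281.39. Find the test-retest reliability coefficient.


r = cov(X,Y) / (SD_X * SD_Y)
r = 281.39 / (17.11 * 16.73)
r = 281.39 / 286.2503
r = 0.983

0.983


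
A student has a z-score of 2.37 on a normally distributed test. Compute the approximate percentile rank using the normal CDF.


CDF(z) = 0.5 * (1 + erf(z/sqrt(2)))
erf(1.6758) = 0.9822
CDF = 0.9911
Percentile rank = 0.9911 * 100 = 99.11

99.11


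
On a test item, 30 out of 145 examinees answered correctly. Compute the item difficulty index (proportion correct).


Item difficulty p = number correct / total examinees
p = 30 / 145
p = 0.2069

0.2069


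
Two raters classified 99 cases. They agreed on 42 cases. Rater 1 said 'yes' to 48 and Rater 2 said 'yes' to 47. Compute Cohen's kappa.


P_o = 42/99 = 0.424242
P_e = (48*47 + 51*52) / 9801 = 0.500765
kappa = (P_o - P_e) / (1 - P_e)
kappa = (0.424242 - 0.500765) / (1 - 0.500765)
kappa = -0.1533

-0.1533


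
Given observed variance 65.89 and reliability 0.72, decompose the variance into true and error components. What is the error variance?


var_true = rxx * var_obs = 0.72 * 65.89 = 47.4408
var_error = var_obs - var_true
var_error = 65.89 - 47.4408
var_error = 18.4492

18.4492


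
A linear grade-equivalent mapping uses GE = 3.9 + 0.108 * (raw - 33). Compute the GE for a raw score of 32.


raw - median = 32 - 33 = -1
slope * diff = 0.108 * -1 = -0.108
GE = 3.9 + -0.108
GE = 3.792

3.792


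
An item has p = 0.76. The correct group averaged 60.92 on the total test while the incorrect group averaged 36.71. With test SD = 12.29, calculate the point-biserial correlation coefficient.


q = 1 - p = 0.24
rpb = ((M1 - M0) / SD) * sqrt(p * q)
rpb = ((60.92 - 36.71) / 12.29) * sqrt(0.76 * 0.24)
rpb = 0.8413

0.8413


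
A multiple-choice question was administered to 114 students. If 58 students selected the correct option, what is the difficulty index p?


Item difficulty p = number correct / total examinees
p = 58 / 114
p = 0.5088

0.5088


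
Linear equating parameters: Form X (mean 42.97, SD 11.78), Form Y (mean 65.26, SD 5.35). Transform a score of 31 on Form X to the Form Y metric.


slope = SD_Y / SD_X = 5.35 / 11.78 ~ 0.4542
intercept = mean_Y - slope * mean_X = 65.26 - (5.35 / 11.78) * 42.97 ~ 45.7448
Y = slope * X + intercept. To avoid rounding drift from the rounded slope/intercept, evaluate the equivalent form Y = mean_Y + SD_Y * (X - mean_X) / SD_X at full precision:
Y = 65.26 + 5.35 * (31 - 42.97) / 11.78
Y = 65.26 - 5.35 * 11.97 / 11.78
Y = 65.26 - 64.0395 / 11.78
Y = 65.26 - 5.4363
Y = 59.8237

59.8237


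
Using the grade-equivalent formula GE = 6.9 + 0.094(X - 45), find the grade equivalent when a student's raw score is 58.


raw - median = 58 - 45 = 13
slope * diff = 0.094 * 13 = 1.222
GE = 6.9 + 1.222
GE = 8.122

8.122


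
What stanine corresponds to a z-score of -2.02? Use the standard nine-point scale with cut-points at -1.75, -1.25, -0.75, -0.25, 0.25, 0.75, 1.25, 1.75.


Stanine boundaries: [-1.75, -1.25, -0.75, -0.25, 0.25, 0.75, 1.25, 1.75]
z = -2.02
Check each boundary:
  z < -1.75
  z < -1.25
  z < -0.75
  z < -0.25
  z < 0.25
  z < 0.75
  z < 1.25
  z < 1.75
Highest qualifying boundary gives stanine = 1

1


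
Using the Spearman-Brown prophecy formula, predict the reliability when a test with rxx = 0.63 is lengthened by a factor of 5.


r_new = (n * rxx) / (1 + (n-1) * rxx)
r_new = (5 * 0.63) / (1 + 4 * 0.63)
r_new = 3.15 / 3.52
r_new = 0.8949

0.8949


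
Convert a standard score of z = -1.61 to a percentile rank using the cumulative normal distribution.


CDF(z) = 0.5 * (1 + erf(z/sqrt(2)))
erf(-1.1384) = -0.8926
CDF = 0.0537
Percentile rank = 0.0537 * 100 = 5.37

5.37


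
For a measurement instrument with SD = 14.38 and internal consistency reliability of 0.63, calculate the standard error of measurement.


SEM = SD * sqrt(1 - rxx)
SEM = 14.38 * sqrt(1 - 0.63)
SEM = 14.38 * sqrt(0.37) = 14.38 * 0.608276
SEM = 8.747

8.747


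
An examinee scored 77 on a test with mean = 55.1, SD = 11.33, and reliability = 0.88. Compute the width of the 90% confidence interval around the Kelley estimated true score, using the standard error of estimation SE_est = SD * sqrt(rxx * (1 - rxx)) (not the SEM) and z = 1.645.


True score estimate = 0.88*77 + 0.12*55.1 = 74.372
SE_est = SD * sqrt(rxx * (1 - rxx)) = 11.33 * sqrt(0.88 * 0.12) = 11.33 * sqrt(0.1056) = 3.681814
CI = T_est +/- z * SE_est, so width = 2 * z * SE_est = 2 * 1.645 * 3.681814
Width = 12.1132

12.1132


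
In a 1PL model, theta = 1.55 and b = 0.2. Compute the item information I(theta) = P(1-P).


P = 1/(1+exp(-(1.55-0.2))) = 0.7941
I = P*(1-P) = 0.7941 * 0.2059
I = 0.1635

0.1635


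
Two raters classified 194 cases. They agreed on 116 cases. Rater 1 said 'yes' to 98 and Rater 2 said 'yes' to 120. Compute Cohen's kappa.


P_o = 116/194 = 0.597938
P_e = (98*120 + 96*74) / 37636 = 0.501222
kappa = (P_o - P_e) / (1 - P_e)
kappa = (0.597938 - 0.501222) / (1 - 0.501222)
kappa = 0.1939

0.1939


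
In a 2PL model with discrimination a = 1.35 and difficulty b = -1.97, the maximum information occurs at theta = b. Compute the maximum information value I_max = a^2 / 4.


For 2PL, max info at theta = b = -1.97
I_max = a^2 / 4 = 1.35^2 / 4
= 1.8225 / 4
I_max = 0.4556

0.4556


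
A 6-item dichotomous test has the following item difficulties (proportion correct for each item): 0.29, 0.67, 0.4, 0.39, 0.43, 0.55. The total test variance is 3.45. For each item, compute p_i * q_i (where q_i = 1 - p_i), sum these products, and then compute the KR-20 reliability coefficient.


For each item, compute p_i * q_i:
  Item 1: 0.29 * 0.71 = 0.2059
  Item 2: 0.67 * 0.33 = 0.2211
  Item 3: 0.4 * 0.6 = 0.24
  Item 4: 0.39 * 0.61 = 0.2379
  Item 5: 0.43 * 0.57 = 0.2451
  Item 6: 0.55 * 0.45 = 0.2475
Sum(p_i * q_i) = 0.2059 + 0.2211 + 0.24 + 0.2379 + 0.2451 + 0.2475 = 1.3975
KR-20 = (k/(k-1)) * (1 - Sum(p_i*q_i) / Var_total)
= (6/5) * (1 - 1.3975/3.45)
= 1.2 * 0.5949
KR-20 = 0.7139

0.7139


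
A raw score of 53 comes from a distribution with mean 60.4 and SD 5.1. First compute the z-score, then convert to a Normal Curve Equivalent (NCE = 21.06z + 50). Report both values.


z = (X - mean) / SD = (53 - 60.4) / 5.1
z = -7.4 / 5.1
z = -1.451
NCE = NCE = 21.06z + 50
Carry z at full precision (z = -7.4 / 5.1) into the conversion:
NCE = 21.06 * (-7.4 / 5.1) + 50 = -155.844 / 5.1 + 50
NCE = -30.5576 + 50
NCE = 19.4424

19.4424


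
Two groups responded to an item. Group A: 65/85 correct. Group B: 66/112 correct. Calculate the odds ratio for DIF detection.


Odds_A = 65/20 = 3.25
Odds_B = 66/46 = 1.4348
OR = Odds_A / Odds_B = 3.25 / 1.4348
Exactly, OR = (65 * 46) / (20 * 66) = 2990 / 1320
OR = 2.2652

2.2652


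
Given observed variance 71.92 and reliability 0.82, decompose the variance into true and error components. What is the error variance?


var_true = rxx * var_obs = 0.82 * 71.92 = 58.9744
var_error = var_obs - var_true
var_error = 71.92 - 58.9744
var_error = 12.9456

12.9456


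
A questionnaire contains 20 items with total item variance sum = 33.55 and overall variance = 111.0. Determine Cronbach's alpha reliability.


alpha = (k/(k-1)) * (1 - sum(si^2)/s_total^2)
= (20/19) * (1 - 33.55/111.0)
alpha = 0.7345

0.7345


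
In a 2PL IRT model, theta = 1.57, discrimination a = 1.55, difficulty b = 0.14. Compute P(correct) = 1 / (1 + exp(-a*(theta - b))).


a*(theta - b) = 1.55 * (1.57 - 0.14) = 2.2165
exp(-2.2165) = 0.109
P = 1 / (1 + 0.109)
P = 0.9017

0.9017


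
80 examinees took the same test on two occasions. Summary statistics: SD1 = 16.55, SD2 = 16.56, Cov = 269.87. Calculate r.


r = cov(X,Y) / (SD_X * SD_Y)
r = 269.87 / (16.55 * 16.56)
r = 269.87 / 274.068
r = 0.9847

0.9847


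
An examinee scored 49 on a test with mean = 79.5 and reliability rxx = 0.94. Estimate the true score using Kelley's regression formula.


T_est = rxx * X + (1 - rxx) * mean
T_est = 0.94 * 49 + 0.06 * 79.5
T_est = 46.06 + 4.77
T_est = 50.83

50.83


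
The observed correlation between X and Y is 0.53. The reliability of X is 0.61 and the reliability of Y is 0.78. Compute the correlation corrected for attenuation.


r_corrected = rxy / sqrt(rxx * ryy)
= 0.53 / sqrt(0.61 * 0.78)
= 0.53 / sqrt(0.4758)
= 0.53 / 0.689783
r_corrected = 0.7684

0.7684


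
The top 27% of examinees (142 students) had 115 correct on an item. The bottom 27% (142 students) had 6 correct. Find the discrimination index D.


p_upper = 115/142 = 0.8099
p_lower = 6/142 = 0.0423
D = 0.8099 - 0.0423 = 0.7676

0.7676


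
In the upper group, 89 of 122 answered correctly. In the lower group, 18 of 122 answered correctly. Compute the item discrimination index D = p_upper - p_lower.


p_upper = 89/122 = 0.7295
p_lower = 18/122 = 0.1475
D = 0.7295 - 0.1475 = 0.582

0.582


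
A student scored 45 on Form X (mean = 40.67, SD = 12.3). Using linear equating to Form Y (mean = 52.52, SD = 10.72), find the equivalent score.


slope = SD_Y / SD_X = 10.72 / 12.3 ~ 0.8715
intercept = mean_Y - slope * mean_X = 52.52 - (10.72 / 12.3) * 40.67 ~ 17.0743
Y = slope * X + intercept. To avoid rounding drift from the rounded slope/intercept, evaluate the equivalent form Y = mean_Y + SD_Y * (X - mean_X) / SD_X at full precision:
Y = 52.52 + 10.72 * (45 - 40.67) / 12.3
Y = 52.52 + 10.72 * 4.33 / 12.3
Y = 52.52 + 46.4176 / 12.3
Y = 52.52 + 3.7738
Y = 56.2938

56.2938


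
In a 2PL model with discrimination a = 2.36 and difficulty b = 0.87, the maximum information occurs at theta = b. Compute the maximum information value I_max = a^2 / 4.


For 2PL, max info at theta = b = 0.87
I_max = a^2 / 4 = 2.36^2 / 4
= 5.5696 / 4
I_max = 1.3924

1.3924


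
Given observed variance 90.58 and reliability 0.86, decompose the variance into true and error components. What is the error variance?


var_true = rxx * var_obs = 0.86 * 90.58 = 77.8988
var_error = var_obs - var_true
var_error = 90.58 - 77.8988
var_error = 12.6812

12.6812


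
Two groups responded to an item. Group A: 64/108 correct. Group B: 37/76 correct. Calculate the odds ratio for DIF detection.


Odds_A = 64/44 = 1.4545
Odds_B = 37/39 = 0.9487
OR = Odds_A / Odds_B = 1.4545 / 0.9487
Exactly, OR = (64 * 39) / (44 * 37) = 2496 / 1628
OR = 1.5332

1.5332


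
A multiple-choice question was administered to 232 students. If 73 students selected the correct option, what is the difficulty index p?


Item difficulty p = number correct / total examinees
p = 73 / 232
p = 0.3147

0.3147


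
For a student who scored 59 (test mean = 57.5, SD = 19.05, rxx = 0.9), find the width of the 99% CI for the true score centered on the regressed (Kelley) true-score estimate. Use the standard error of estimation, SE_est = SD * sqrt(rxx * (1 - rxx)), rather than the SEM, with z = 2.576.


True score estimate = 0.9*59 + 0.1*57.5 = 58.85
SE_est = SD * sqrt(rxx * (1 - rxx)) = 19.05 * sqrt(0.9 * 0.1) = 19.05 * sqrt(0.09) = 5.715
CI = T_est +/- z * SE_est, so width = 2 * z * SE_est = 2 * 2.576 * 5.715
Width = 29.4437

29.4437


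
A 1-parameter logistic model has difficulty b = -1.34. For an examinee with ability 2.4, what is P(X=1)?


theta - b = 2.4 - -1.34 = 3.74
exp(-(theta - b)) = exp(-3.74) = 0.0238
P = 1 / (1 + 0.0238)
P = 0.9768

0.9768


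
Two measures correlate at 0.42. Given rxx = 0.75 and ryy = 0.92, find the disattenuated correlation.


r_corrected = rxy / sqrt(rxx * ryy)
= 0.42 / sqrt(0.75 * 0.92)
= 0.42 / sqrt(0.69)
= 0.42 / 0.830662
r_corrected = 0.5056

0.5056


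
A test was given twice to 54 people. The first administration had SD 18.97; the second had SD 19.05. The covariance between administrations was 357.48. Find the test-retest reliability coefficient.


r = cov(X,Y) / (SD_X * SD_Y)
r = 357.48 / (18.97 * 19.05)
r = 357.48 / 361.3785
r = 0.9892

0.9892


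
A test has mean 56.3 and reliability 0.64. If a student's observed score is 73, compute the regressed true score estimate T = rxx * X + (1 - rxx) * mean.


T_est = rxx * X + (1 - rxx) * mean
T_est = 0.64 * 73 + 0.36 * 56.3
T_est = 46.72 + 20.268
T_est = 66.988

66.988


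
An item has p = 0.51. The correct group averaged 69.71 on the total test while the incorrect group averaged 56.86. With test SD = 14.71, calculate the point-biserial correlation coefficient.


q = 1 - p = 0.49
rpb = ((M1 - M0) / SD) * sqrt(p * q)
rpb = ((69.71 - 56.86) / 14.71) * sqrt(0.51 * 0.49)
rpb = 0.4367

0.4367


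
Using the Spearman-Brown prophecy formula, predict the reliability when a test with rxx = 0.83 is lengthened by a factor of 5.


r_new = (n * rxx) / (1 + (n-1) * rxx)
r_new = (5 * 0.83) / (1 + 4 * 0.83)
r_new = 4.15 / 4.32
r_new = 0.9606

0.9606


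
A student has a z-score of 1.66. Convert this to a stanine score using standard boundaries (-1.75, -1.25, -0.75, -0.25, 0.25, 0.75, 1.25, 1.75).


Stanine boundaries: [-1.75, -1.25, -0.75, -0.25, 0.25, 0.75, 1.25, 1.75]
z = 1.66
Check each boundary:
  z >= -1.75 -> could be stanine 2
  z >= -1.25 -> could be stanine 3
  z >= -0.75 -> could be stanine 4
  z >= -0.25 -> could be stanine 5
  z >= 0.25 -> could be stanine 6
  z >= 0.75 -> could be stanine 7
  z >= 1.25 -> could be stanine 8
  z < 1.75
Highest qualifying boundary gives stanine = 8

8


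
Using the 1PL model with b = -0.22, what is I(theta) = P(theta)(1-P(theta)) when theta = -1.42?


P = 1/(1+exp(-(-1.42--0.22))) = 0.2315
I = P*(1-P) = 0.2315 * 0.7685
I = 0.1779

0.1779


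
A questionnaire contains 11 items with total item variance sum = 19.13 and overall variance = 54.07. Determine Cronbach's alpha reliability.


alpha = (k/(k-1)) * (1 - sum(si^2)/s_total^2)
= (11/10) * (1 - 19.13/54.07)
alpha = 0.7108

0.7108


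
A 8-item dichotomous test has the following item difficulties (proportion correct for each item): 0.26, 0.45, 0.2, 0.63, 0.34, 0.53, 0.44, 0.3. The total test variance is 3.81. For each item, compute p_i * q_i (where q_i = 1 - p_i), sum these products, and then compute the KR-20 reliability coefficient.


For each item, compute p_i * q_i:
  Item 1: 0.26 * 0.74 = 0.1924
  Item 2: 0.45 * 0.55 = 0.2475
  Item 3: 0.2 * 0.8 = 0.16
  Item 4: 0.63 * 0.37 = 0.2331
  Item 5: 0.34 * 0.66 = 0.2244
  Item 6: 0.53 * 0.47 = 0.2491
  Item 7: 0.44 * 0.56 = 0.2464
  Item 8: 0.3 * 0.7 = 0.21
Sum(p_i * q_i) = 0.1924 + 0.2475 + 0.16 + 0.2331 + 0.2244 + 0.2491 + 0.2464 + 0.21 = 1.7629
KR-20 = (k/(k-1)) * (1 - Sum(p_i*q_i) / Var_total)
= (8/7) * (1 - 1.7629/3.81)
= 1.1429 * 0.5373
KR-20 = 0.6141

0.6141


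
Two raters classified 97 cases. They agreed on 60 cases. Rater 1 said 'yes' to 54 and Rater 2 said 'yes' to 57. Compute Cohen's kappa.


P_o = 60/97 = 0.618557
P_e = (54*57 + 43*40) / 9409 = 0.509937
kappa = (P_o - P_e) / (1 - P_e)
kappa = (0.618557 - 0.509937) / (1 - 0.509937)
kappa = 0.2216

0.2216


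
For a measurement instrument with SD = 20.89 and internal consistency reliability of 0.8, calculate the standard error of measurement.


SEM = SD * sqrt(1 - rxx)
SEM = 20.89 * sqrt(1 - 0.8)
SEM = 20.89 * sqrt(0.2) = 20.89 * 0.447214
SEM = 9.3423

9.3423


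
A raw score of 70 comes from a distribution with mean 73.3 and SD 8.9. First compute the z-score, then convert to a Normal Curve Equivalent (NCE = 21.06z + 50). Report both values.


z = (X - mean) / SD = (70 - 73.3) / 8.9
z = -3.3 / 8.9
z = -0.3708
NCE = NCE = 21.06z + 50
Carry z at full precision (z = -3.3 / 8.9) into the conversion:
NCE = 21.06 * (-3.3 / 8.9) + 50 = -69.498 / 8.9 + 50
NCE = -7.8088 + 50
NCE = 42.1912

42.1912


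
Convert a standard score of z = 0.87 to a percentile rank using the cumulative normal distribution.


CDF(z) = 0.5 * (1 + erf(z/sqrt(2)))
erf(0.6152) = 0.6157
CDF = 0.8078
Percentile rank = 0.8078 * 100 = 80.78

80.78


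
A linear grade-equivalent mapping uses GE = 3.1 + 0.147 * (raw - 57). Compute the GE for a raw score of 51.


raw - median = 51 - 57 = -6
slope * diff = 0.147 * -6 = -0.882
GE = 3.1 + -0.882
GE = 2.218

2.218


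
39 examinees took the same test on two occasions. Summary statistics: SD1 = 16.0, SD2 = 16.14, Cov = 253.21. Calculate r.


r = cov(X,Y) / (SD_X * SD_Y)
r = 253.21 / (16.0 * 16.14)
r = 253.21 / 258.24
r = 0.9805

0.9805


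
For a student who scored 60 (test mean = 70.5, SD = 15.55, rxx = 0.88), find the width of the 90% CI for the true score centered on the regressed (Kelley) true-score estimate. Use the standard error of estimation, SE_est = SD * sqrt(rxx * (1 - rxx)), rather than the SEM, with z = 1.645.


True score estimate = 0.88*60 + 0.12*70.5 = 61.26
SE_est = SD * sqrt(rxx * (1 - rxx)) = 15.55 * sqrt(0.88 * 0.12) = 15.55 * sqrt(0.1056) = 5.053152
CI = T_est +/- z * SE_est, so width = 2 * z * SE_est = 2 * 1.645 * 5.053152
Width = 16.6249

16.6249


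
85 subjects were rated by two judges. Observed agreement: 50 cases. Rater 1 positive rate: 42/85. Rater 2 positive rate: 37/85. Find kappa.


P_o = 50/85 = 0.588235
P_e = (42*37 + 43*48) / 7225 = 0.500761
kappa = (P_o - P_e) / (1 - P_e)
kappa = (0.588235 - 0.500761) / (1 - 0.500761)
kappa = 0.1752

0.1752


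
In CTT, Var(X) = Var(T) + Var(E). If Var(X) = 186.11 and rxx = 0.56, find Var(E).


var_true = rxx * var_obs = 0.56 * 186.11 = 104.2216
var_error = var_obs - var_true
var_error = 186.11 - 104.2216
var_error = 81.8884

81.8884


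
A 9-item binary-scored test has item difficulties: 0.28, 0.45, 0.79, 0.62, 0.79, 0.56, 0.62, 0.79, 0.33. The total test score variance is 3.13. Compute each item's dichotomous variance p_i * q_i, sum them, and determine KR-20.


For each item, compute p_i * q_i:
  Item 1: 0.28 * 0.72 = 0.2016
  Item 2: 0.45 * 0.55 = 0.2475
  Item 3: 0.79 * 0.21 = 0.1659
  Item 4: 0.62 * 0.38 = 0.2356
  Item 5: 0.79 * 0.21 = 0.1659
  Item 6: 0.56 * 0.44 = 0.2464
  Item 7: 0.62 * 0.38 = 0.2356
  Item 8: 0.79 * 0.21 = 0.1659
  Item 9: 0.33 * 0.67 = 0.2211
Sum(p_i * q_i) = 0.2016 + 0.2475 + 0.1659 + 0.2356 + 0.1659 + 0.2464 + 0.2356 + 0.1659 + 0.2211 = 1.8855
KR-20 = (k/(k-1)) * (1 - Sum(p_i*q_i) / Var_total)
= (9/8) * (1 - 1.8855/3.13)
= 1.125 * 0.3976
KR-20 = 0.4473

0.4473


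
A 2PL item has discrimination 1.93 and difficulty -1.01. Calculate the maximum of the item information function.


For 2PL, max info at theta = b = -1.01
I_max = a^2 / 4 = 1.93^2 / 4
= 3.7249 / 4
I_max = 0.9312

0.9312


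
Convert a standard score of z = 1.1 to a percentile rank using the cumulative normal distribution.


CDF(z) = 0.5 * (1 + erf(z/sqrt(2)))
erf(0.7778) = 0.7287
CDF = 0.8643
Percentile rank = 0.8643 * 100 = 86.43

86.43


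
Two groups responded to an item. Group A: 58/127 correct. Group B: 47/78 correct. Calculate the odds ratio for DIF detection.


Odds_A = 58/69 = 0.8406
Odds_B = 47/31 = 1.5161
OR = Odds_A / Odds_B = 0.8406 / 1.5161
Exactly, OR = (58 * 31) / (69 * 47) = 1798 / 3243
OR = 0.5544

0.5544


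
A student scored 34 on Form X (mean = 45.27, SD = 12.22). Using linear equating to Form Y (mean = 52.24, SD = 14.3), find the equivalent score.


slope = SD_Y / SD_X = 14.3 / 12.22 ~ 1.1702
intercept = mean_Y - slope * mean_X = 52.24 - (14.3 / 12.22) * 45.27 ~ -0.7355
Y = slope * X + intercept. To avoid rounding drift from the rounded slope/intercept, evaluate the equivalent form Y = mean_Y + SD_Y * (X - mean_X) / SD_X at full precision:
Y = 52.24 + 14.3 * (34 - 45.27) / 12.22
Y = 52.24 - 14.3 * 11.27 / 12.22
Y = 52.24 - 161.161 / 12.22
Y = 52.24 - 13.1883
Y = 39.0517

39.0517


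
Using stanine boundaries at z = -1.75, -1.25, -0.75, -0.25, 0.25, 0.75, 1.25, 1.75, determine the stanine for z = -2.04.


Stanine boundaries: [-1.75, -1.25, -0.75, -0.25, 0.25, 0.75, 1.25, 1.75]
z = -2.04
Check each boundary:
  z < -1.75
  z < -1.25
  z < -0.75
  z < -0.25
  z < 0.25
  z < 0.75
  z < 1.25
  z < 1.75
Highest qualifying boundary gives stanine = 1

1


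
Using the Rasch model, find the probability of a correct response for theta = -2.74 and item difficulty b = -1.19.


theta - b = -2.74 - -1.19 = -1.55
exp(-(theta - b)) = exp(1.55) = 4.7115
P = 1 / (1 + 4.7115)
P = 0.1751

0.1751


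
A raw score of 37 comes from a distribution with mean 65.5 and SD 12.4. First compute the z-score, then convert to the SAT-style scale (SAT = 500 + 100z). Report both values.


z = (X - mean) / SD = (37 - 65.5) / 12.4
z = -28.5 / 12.4
z = -2.2984
SAT-scale = SAT = 500 + 100z
Carry z at full precision (z = -28.5 / 12.4) into the conversion:
SAT-scale = 500 + 100 * (-28.5 / 12.4) = 500 + -2850 / 12.4
SAT-scale = 500 + -229.8387
SAT-scale = 270.1613

270.1613


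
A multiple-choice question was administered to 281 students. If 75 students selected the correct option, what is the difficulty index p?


Item difficulty p = number correct / total examinees
p = 75 / 281
p = 0.2669

0.2669


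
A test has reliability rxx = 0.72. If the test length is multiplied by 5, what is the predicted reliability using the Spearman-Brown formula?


r_new = (n * rxx) / (1 + (n-1) * rxx)
r_new = (5 * 0.72) / (1 + 4 * 0.72)
r_new = 3.6 / 3.88
r_new = 0.9278

0.9278


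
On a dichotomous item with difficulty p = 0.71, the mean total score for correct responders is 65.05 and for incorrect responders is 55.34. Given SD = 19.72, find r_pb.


q = 1 - p = 0.29
rpb = ((M1 - M0) / SD) * sqrt(p * q)
rpb = ((65.05 - 55.34) / 19.72) * sqrt(0.71 * 0.29)
rpb = 0.2234

0.2234


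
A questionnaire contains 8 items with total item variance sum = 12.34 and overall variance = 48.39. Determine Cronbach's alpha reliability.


alpha = (k/(k-1)) * (1 - sum(si^2)/s_total^2)
= (8/7) * (1 - 12.34/48.39)
alpha = 0.8514

0.8514


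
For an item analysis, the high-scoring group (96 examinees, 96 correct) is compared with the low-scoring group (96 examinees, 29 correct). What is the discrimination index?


p_upper = 96/96 = 1.0
p_lower = 29/96 = 0.3021
D = 1.0 - 0.3021 = 0.6979

0.6979


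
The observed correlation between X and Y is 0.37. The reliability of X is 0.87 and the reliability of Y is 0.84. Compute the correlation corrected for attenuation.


r_corrected = rxy / sqrt(rxx * ryy)
= 0.37 / sqrt(0.87 * 0.84)
= 0.37 / sqrt(0.7308)
= 0.37 / 0.854868
r_corrected = 0.4328

0.4328


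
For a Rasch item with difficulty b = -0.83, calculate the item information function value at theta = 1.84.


P = 1/(1+exp(-(1.84--0.83))) = 0.9352
I = P*(1-P) = 0.9352 * 0.0648
I = 0.0606

0.0606


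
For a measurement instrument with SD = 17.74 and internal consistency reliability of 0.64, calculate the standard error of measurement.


SEM = SD * sqrt(1 - rxx)
SEM = 17.74 * sqrt(1 - 0.64)
SEM = 17.74 * sqrt(0.36) = 17.74 * 0.6
SEM = 10.644

10.644


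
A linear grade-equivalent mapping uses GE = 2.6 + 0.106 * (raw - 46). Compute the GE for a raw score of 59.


raw - median = 59 - 46 = 13
slope * diff = 0.106 * 13 = 1.378
GE = 2.6 + 1.378
GE = 3.978

3.978


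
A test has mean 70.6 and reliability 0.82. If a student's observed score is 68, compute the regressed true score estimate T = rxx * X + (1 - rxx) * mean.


T_est = rxx * X + (1 - rxx) * mean
T_est = 0.82 * 68 + 0.18 * 70.6
T_est = 55.76 + 12.708
T_est = 68.468

68.468


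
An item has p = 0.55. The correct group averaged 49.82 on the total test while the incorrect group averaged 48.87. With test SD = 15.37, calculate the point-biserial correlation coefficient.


q = 1 - p = 0.45
rpb = ((M1 - M0) / SD) * sqrt(p * q)
rpb = ((49.82 - 48.87) / 15.37) * sqrt(0.55 * 0.45)
rpb = 0.0307

0.0307


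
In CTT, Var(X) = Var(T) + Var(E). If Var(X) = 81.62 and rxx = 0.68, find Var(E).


var_true = rxx * var_obs = 0.68 * 81.62 = 55.5016
var_error = var_obs - var_true
var_error = 81.62 - 55.5016
var_error = 26.1184

26.1184


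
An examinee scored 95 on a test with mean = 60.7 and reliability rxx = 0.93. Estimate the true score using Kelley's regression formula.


T_est = rxx * X + (1 - rxx) * mean
T_est = 0.93 * 95 + 0.07 * 60.7
T_est = 88.35 + 4.249
T_est = 92.599

92.599


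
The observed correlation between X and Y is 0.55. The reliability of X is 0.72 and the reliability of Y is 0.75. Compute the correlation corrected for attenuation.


r_corrected = rxy / sqrt(rxx * ryy)
= 0.55 / sqrt(0.72 * 0.75)
= 0.55 / sqrt(0.54)
= 0.55 / 0.734847
r_corrected = 0.7485

0.7485


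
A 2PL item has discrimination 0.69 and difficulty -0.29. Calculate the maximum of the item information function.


For 2PL, max info at theta = b = -0.29
I_max = a^2 / 4 = 0.69^2 / 4
= 0.4761 / 4
I_max = 0.119

0.119


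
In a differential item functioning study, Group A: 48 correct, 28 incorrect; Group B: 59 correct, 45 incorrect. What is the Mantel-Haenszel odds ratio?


Odds_A = 48/28 = 1.7143
Odds_B = 59/45 = 1.3111
OR = Odds_A / Odds_B = 1.7143 / 1.3111
Exactly, OR = (48 * 45) / (28 * 59) = 2160 / 1652
OR = 1.3075

1.3075


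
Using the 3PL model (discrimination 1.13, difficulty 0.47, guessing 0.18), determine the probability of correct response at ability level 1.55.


logit = 1.13*(1.55 - 0.47) = 1.2204
P* = 1/(1 + exp(-1.2204)) = 0.7721
P = 0.18 + (1 - 0.18) * 0.7721
P = 0.8131

0.8131


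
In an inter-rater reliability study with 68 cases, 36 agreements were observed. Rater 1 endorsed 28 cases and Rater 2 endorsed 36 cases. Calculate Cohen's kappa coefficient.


P_o = 36/68 = 0.529412
P_e = (28*36 + 40*32) / 4624 = 0.49481
kappa = (P_o - P_e) / (1 - P_e)
kappa = (0.529412 - 0.49481) / (1 - 0.49481)
kappa = 0.0685

0.0685


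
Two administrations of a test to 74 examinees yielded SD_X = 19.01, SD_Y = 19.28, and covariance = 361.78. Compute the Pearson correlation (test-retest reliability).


r = cov(X,Y) / (SD_X * SD_Y)
r = 361.78 / (19.01 * 19.28)
r = 361.78 / 366.5128
r = 0.9871

0.9871


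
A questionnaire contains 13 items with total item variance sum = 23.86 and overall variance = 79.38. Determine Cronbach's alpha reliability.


alpha = (k/(k-1)) * (1 - sum(si^2)/s_total^2)
= (13/12) * (1 - 23.86/79.38)
alpha = 0.7577

0.7577


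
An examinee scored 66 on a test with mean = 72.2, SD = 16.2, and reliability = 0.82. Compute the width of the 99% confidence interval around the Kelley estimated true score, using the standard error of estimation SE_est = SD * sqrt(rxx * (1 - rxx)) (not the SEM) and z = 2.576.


True score estimate = 0.82*66 + 0.18*72.2 = 67.116
SE_est = SD * sqrt(rxx * (1 - rxx)) = 16.2 * sqrt(0.82 * 0.18) = 16.2 * sqrt(0.1476) = 6.223837
CI = T_est +/- z * SE_est, so width = 2 * z * SE_est = 2 * 2.576 * 6.223837
Width = 32.0652

32.0652


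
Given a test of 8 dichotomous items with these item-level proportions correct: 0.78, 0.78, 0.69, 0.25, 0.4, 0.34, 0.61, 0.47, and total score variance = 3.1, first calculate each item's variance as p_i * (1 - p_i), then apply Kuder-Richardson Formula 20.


For each item, compute p_i * q_i:
  Item 1: 0.78 * 0.22 = 0.1716
  Item 2: 0.78 * 0.22 = 0.1716
  Item 3: 0.69 * 0.31 = 0.2139
  Item 4: 0.25 * 0.75 = 0.1875
  Item 5: 0.4 * 0.6 = 0.24
  Item 6: 0.34 * 0.66 = 0.2244
  Item 7: 0.61 * 0.39 = 0.2379
  Item 8: 0.47 * 0.53 = 0.2491
Sum(p_i * q_i) = 0.1716 + 0.1716 + 0.2139 + 0.1875 + 0.24 + 0.2244 + 0.2379 + 0.2491 = 1.696
KR-20 = (k/(k-1)) * (1 - Sum(p_i*q_i) / Var_total)
= (8/7) * (1 - 1.696/3.1)
= 1.1429 * 0.4529
KR-20 = 0.5176

0.5176


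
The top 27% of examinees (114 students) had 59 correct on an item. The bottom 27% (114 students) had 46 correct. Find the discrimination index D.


p_upper = 59/114 = 0.5175
p_lower = 46/114 = 0.4035
D = 0.5175 - 0.4035 = 0.114

0.114


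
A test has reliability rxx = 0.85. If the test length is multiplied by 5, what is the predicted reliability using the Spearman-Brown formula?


r_new = (n * rxx) / (1 + (n-1) * rxx)
r_new = (5 * 0.85) / (1 + 4 * 0.85)
r_new = 4.25 / 4.4
r_new = 0.9659

0.9659


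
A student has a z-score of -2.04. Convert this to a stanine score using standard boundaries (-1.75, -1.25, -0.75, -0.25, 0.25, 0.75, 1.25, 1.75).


Stanine boundaries: [-1.75, -1.25, -0.75, -0.25, 0.25, 0.75, 1.25, 1.75]
z = -2.04
Check each boundary:
  z < -1.75
  z < -1.25
  z < -0.75
  z < -0.25
  z < 0.25
  z < 0.75
  z < 1.25
  z < 1.75
Highest qualifying boundary gives stanine = 1

1


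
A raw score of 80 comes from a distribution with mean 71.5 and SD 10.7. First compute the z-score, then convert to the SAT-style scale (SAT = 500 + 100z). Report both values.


z = (X - mean) / SD = (80 - 71.5) / 10.7
z = 8.5 / 10.7
z = 0.7944
SAT-scale = SAT = 500 + 100z
Carry z at full precision (z = 8.5 / 10.7) into the conversion:
SAT-scale = 500 + 100 * (8.5 / 10.7) = 500 + 850 / 10.7
SAT-scale = 500 + 79.4393
SAT-scale = 579.4393

579.4393


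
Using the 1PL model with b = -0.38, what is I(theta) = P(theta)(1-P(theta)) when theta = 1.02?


P = 1/(1+exp(-(1.02--0.38))) = 0.8022
I = P*(1-P) = 0.8022 * 0.1978
I = 0.1587

0.1587


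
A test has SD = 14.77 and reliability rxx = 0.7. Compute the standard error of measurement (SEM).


SEM = SD * sqrt(1 - rxx)
SEM = 14.77 * sqrt(1 - 0.7)
SEM = 14.77 * sqrt(0.3) = 14.77 * 0.547723
SEM = 8.0899

8.0899


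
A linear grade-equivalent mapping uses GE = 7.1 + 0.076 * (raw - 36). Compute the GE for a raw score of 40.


raw - median = 40 - 36 = 4
slope * diff = 0.076 * 4 = 0.304
GE = 7.1 + 0.304
GE = 7.404

7.404


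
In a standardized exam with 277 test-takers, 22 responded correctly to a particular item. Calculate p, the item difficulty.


Item difficulty p = number correct / total examinees
p = 22 / 277
p = 0.0794

0.0794


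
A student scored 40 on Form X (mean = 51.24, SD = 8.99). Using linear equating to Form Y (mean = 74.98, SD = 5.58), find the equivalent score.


slope = SD_Y / SD_X = 5.58 / 8.99 ~ 0.6207
intercept = mean_Y - slope * mean_X = 74.98 - (5.58 / 8.99) * 51.24 ~ 43.1759
Y = slope * X + intercept. To avoid rounding drift from the rounded slope/intercept, evaluate the equivalent form Y = mean_Y + SD_Y * (X - mean_X) / SD_X at full precision:
Y = 74.98 + 5.58 * (40 - 51.24) / 8.99
Y = 74.98 - 5.58 * 11.24 / 8.99
Y = 74.98 - 62.7192 / 8.99
Y = 74.98 - 6.9766
Y = 68.0034

68.0034


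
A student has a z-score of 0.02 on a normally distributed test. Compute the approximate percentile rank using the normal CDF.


CDF(z) = 0.5 * (1 + erf(z/sqrt(2)))
erf(0.0141) = 0.016
CDF = 0.508
Percentile rank = 0.508 * 100 = 50.8

50.8


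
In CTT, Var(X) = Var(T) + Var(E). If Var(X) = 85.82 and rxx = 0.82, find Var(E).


var_true = rxx * var_obs = 0.82 * 85.82 = 70.3724
var_error = var_obs - var_true
var_error = 85.82 - 70.3724
var_error = 15.4476

15.4476


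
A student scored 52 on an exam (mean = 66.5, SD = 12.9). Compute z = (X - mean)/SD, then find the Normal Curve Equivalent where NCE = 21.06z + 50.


z = (X - mean) / SD = (52 - 66.5) / 12.9
z = -14.5 / 12.9
z = -1.124
NCE = NCE = 21.06z + 50
Carry z at full precision (z = -14.5 / 12.9) into the conversion:
NCE = 21.06 * (-14.5 / 12.9) + 50 = -305.37 / 12.9 + 50
NCE = -23.6721 + 50
NCE = 26.3279

26.3279


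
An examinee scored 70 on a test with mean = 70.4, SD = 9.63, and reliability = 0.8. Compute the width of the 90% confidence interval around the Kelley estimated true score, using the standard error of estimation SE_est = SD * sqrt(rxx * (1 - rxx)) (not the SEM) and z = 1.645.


True score estimate = 0.8*70 + 0.2*70.4 = 70.08
SE_est = SD * sqrt(rxx * (1 - rxx)) = 9.63 * sqrt(0.8 * 0.2) = 9.63 * sqrt(0.16) = 3.852
CI = T_est +/- z * SE_est, so width = 2 * z * SE_est = 2 * 1.645 * 3.852
Width = 12.6731

12.6731


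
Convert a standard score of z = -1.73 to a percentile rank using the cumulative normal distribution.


CDF(z) = 0.5 * (1 + erf(z/sqrt(2)))
erf(-1.2233) = -0.9164
CDF = 0.0418
Percentile rank = 0.0418 * 100 = 4.18

4.18


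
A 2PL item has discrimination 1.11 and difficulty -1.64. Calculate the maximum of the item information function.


For 2PL, max info at theta = b = -1.64
I_max = a^2 / 4 = 1.11^2 / 4
= 1.2321 / 4
I_max = 0.308

0.308


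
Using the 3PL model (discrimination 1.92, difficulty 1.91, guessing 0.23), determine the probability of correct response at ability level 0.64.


logit = 1.92*(0.64 - 1.91) = -2.4384
P* = 1/(1 + exp(--2.4384)) = 0.0803
P = 0.23 + (1 - 0.23) * 0.0803
P = 0.2918

0.2918


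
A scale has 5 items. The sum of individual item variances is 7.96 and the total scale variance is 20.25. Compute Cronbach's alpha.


alpha = (k/(k-1)) * (1 - sum(si^2)/s_total^2)
= (5/4) * (1 - 7.96/20.25)
alpha = 0.7586

0.7586


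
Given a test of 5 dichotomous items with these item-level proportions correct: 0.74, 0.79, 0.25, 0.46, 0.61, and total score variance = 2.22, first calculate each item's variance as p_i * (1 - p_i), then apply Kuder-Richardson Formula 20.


For each item, compute p_i * q_i:
  Item 1: 0.74 * 0.26 = 0.1924
  Item 2: 0.79 * 0.21 = 0.1659
  Item 3: 0.25 * 0.75 = 0.1875
  Item 4: 0.46 * 0.54 = 0.2484
  Item 5: 0.61 * 0.39 = 0.2379
Sum(p_i * q_i) = 0.1924 + 0.1659 + 0.1875 + 0.2484 + 0.2379 = 1.0321
KR-20 = (k/(k-1)) * (1 - Sum(p_i*q_i) / Var_total)
= (5/4) * (1 - 1.0321/2.22)
= 1.25 * 0.5351
KR-20 = 0.6689

0.6689


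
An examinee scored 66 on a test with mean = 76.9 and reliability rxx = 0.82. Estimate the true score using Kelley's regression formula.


T_est = rxx * X + (1 - rxx) * mean
T_est = 0.82 * 66 + 0.18 * 76.9
T_est = 54.12 + 13.842
T_est = 67.962

67.962


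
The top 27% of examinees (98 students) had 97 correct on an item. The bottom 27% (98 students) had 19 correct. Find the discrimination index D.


p_upper = 97/98 = 0.9898
p_lower = 19/98 = 0.1939
D = 0.9898 - 0.1939 = 0.7959

0.7959


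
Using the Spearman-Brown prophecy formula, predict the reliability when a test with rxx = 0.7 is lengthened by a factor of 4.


r_new = (n * rxx) / (1 + (n-1) * rxx)
r_new = (4 * 0.7) / (1 + 3 * 0.7)
r_new = 2.8 / 3.1
r_new = 0.9032

0.9032


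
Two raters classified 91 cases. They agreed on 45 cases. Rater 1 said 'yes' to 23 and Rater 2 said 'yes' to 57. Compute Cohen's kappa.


P_o = 45/91 = 0.494505
P_e = (23*57 + 68*34) / 8281 = 0.437508
kappa = (P_o - P_e) / (1 - P_e)
kappa = (0.494505 - 0.437508) / (1 - 0.437508)
kappa = 0.1013

0.1013


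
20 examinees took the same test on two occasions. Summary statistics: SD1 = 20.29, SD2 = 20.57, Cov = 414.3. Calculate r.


r = cov(X,Y) / (SD_X * SD_Y)
r = 414.3 / (20.29 * 20.57)
r = 414.3 / 417.3653
r = 0.9927

0.9927


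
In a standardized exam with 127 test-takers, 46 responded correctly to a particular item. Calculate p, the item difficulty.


Item difficulty p = number correct / total examinees
p = 46 / 127
p = 0.3622

0.3622


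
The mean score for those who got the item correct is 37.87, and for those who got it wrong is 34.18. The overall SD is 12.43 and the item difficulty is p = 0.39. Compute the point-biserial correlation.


q = 1 - p = 0.61
rpb = ((M1 - M0) / SD) * sqrt(p * q)
rpb = ((37.87 - 34.18) / 12.43) * sqrt(0.39 * 0.61)
rpb = 0.1448

0.1448


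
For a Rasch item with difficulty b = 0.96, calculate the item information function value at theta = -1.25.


P = 1/(1+exp(-(-1.25-0.96))) = 0.0989
I = P*(1-P) = 0.0989 * 0.9011
I = 0.0891

0.0891


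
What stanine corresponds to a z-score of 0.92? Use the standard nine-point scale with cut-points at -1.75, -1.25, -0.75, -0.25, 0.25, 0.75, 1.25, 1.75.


Stanine boundaries: [-1.75, -1.25, -0.75, -0.25, 0.25, 0.75, 1.25, 1.75]
z = 0.92
Check each boundary:
  z >= -1.75 -> could be stanine 2
  z >= -1.25 -> could be stanine 3
  z >= -0.75 -> could be stanine 4
  z >= -0.25 -> could be stanine 5
  z >= 0.25 -> could be stanine 6
  z >= 0.75 -> could be stanine 7
  z < 1.25
  z < 1.75
Highest qualifying boundary gives stanine = 7

7


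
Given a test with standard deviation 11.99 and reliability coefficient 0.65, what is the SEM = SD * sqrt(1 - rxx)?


SEM = SD * sqrt(1 - rxx)
SEM = 11.99 * sqrt(1 - 0.65)
SEM = 11.99 * sqrt(0.35) = 11.99 * 0.591608
SEM = 7.0934

7.0934


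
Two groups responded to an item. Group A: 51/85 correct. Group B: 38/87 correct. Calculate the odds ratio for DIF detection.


Odds_A = 51/34 = 1.5
Odds_B = 38/49 = 0.7755
OR = Odds_A / Odds_B = 1.5 / 0.7755
Exactly, OR = (51 * 49) / (34 * 38) = 2499 / 1292
OR = 1.9342

1.9342


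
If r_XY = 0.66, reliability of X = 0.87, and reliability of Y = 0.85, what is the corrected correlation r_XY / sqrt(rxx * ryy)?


r_corrected = rxy / sqrt(rxx * ryy)
= 0.66 / sqrt(0.87 * 0.85)
= 0.66 / sqrt(0.7395)
= 0.66 / 0.859942
r_corrected = 0.7675

0.7675


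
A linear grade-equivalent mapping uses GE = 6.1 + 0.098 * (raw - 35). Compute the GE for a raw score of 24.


raw - median = 24 - 35 = -11
slope * diff = 0.098 * -11 = -1.078
GE = 6.1 + -1.078
GE = 5.022

5.022


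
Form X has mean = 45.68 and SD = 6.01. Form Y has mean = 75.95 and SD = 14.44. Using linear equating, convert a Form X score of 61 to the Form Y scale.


slope = SD_Y / SD_X = 14.44 / 6.01 ~ 2.4027
intercept = mean_Y - slope * mean_X = 75.95 - (14.44 / 6.01) * 45.68 ~ -33.8036
Y = slope * X + intercept. To avoid rounding drift from the rounded slope/intercept, evaluate the equivalent form Y = mean_Y + SD_Y * (X - mean_X) / SD_X at full precision:
Y = 75.95 + 14.44 * (61 - 45.68) / 6.01
Y = 75.95 + 14.44 * 15.32 / 6.01
Y = 75.95 + 221.2208 / 6.01
Y = 75.95 + 36.8088
Y = 112.7588

112.7588
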